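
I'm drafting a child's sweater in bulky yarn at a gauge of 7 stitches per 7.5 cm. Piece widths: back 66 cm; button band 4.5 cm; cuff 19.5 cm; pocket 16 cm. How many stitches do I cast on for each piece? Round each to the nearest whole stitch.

Rate = 7/7.5 = 0.933 sts per cm.
back: 66 × 0.933 = 61.60 → 62.
button band: 4.5 × 0.933 = 4.20 → 4.
cuff: 19.5 × 0.933 = 18.20 → 18.
pocket: 16 × 0.933 = 14.93 → 15.

back 62; button band 4; cuff 18; pocket 15.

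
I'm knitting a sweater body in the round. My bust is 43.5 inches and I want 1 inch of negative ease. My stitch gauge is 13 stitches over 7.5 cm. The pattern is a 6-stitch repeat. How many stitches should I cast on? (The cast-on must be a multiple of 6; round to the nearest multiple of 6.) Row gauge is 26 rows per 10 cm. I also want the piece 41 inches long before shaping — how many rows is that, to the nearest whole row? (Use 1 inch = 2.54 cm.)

Cast on 186 stitches; work 271 rows.

Finished = 43.5 − 1 = 42.5 inches.
42.5 inches × 2.54 = 107.95 cm.
13/7.5 = 1.733 sts per cm; 107.95 × 1.733 = 187.11 sts.
Nearest multiple of 6 → 186.
41 inches = 104.14 cm; × 2.6 = 270.76 → 271 rows.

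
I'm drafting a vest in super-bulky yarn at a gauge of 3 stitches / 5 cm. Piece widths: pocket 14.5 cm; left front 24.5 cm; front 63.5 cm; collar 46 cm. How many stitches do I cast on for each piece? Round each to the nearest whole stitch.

pocket 9; left front 15; front 38; collar 28.

Rate = 3/5 = 0.6 sts per cm.
pocket: 14.5 × 0.6 = 8.70 → 9.
left front: 24.5 × 0.6 = 14.70 → 15.
front: 63.5 × 0.6 = 38.10 → 38.
collar: 46 × 0.6 = 27.60 → 28.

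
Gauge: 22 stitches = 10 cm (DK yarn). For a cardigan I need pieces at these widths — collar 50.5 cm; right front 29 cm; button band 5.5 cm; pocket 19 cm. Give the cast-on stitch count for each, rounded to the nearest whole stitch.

Rate = 22/10 = 2.2 sts per cm.
collar: 50.5 × 2.2 = 111.10 → 111.
right front: 29 × 2.2 = 63.80 → 64.
button band: 5.5 × 2.2 = 12.10 → 12.
pocket: 19 × 2.2 = 41.80 → 42.

collar 111; right front 64; button band 12; pocket 42.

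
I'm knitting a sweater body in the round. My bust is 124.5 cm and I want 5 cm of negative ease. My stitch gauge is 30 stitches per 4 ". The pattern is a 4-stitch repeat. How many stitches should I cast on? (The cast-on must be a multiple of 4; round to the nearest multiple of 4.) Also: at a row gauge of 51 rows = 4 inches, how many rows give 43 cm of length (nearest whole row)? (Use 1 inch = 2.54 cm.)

Finished = 124.5 − 5 = 119.5 cm.
119.5 cm × 1/2.54 = 47.05 inches.
30/4 = 7.5 sts per in; 47.05 × 7.5 = 352.85 sts.
Nearest multiple of 4 → 352.
43 cm = 16.93 inches; × 12.75 = 215.85 → 216 rows.

Cast on 352 stitches; work 216 rows.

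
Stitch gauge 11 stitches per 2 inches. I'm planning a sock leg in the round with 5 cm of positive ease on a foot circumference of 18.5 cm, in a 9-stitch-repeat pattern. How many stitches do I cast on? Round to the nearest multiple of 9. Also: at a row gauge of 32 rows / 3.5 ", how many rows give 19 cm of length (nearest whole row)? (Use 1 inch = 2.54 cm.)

Finished = 18.5 + 5 = 23.5 cm.
23.5 cm × 1/2.54 = 9.25 inches.
11/2 = 5.5 sts per in; 9.25 × 5.5 = 50.89 sts.
Nearest multiple of 9 → 54.
19 cm = 7.48 inches; × 9.143 = 68.39 → 68 rows.

Cast on 54 stitches; work 68 rows.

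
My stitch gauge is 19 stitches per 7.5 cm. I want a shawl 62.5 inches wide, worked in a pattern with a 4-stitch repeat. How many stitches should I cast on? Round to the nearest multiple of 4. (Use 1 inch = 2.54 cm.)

62.5 in = 62.5 × 2.54 = 158.75 cm.
19 / 7.5 = 2.533 sts/cm.
158.75 × 2.533 = 402.17 sts.
→ 404.

404 stitches.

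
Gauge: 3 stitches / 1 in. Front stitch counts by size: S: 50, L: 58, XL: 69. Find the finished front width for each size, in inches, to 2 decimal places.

S 16.67 inches; L 19.33 inches; XL 23.00 inches.

3/1 = 3 sts per in.
S: 50 / 3 = 16.667 → 16.67 in.
L: 58 / 3 = 19.333 → 19.33 in.
XL: 69 / 3 = 23.000 → 23.00 in.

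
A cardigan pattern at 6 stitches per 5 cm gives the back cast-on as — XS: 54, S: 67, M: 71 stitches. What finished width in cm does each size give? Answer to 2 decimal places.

XS 45.00 cm; S 55.83 cm; M 59.17 cm.

6/5 = 1.2 sts per cm.
XS: 54 / 1.2 = 45.000 → 45.00 cm.
S: 67 / 1.2 = 55.833 → 55.83 cm.
M: 71 / 1.2 = 59.167 → 59.17 cm.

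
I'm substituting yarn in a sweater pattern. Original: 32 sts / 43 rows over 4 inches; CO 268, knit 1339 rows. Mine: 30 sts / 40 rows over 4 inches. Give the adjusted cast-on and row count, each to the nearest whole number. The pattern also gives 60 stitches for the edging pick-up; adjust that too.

Stitches: 268 × 30/32 = 251.25 → 251.
Rows: 1339 × 40/43 = 1245.58 → 1246.
edging pick-up: 60 × 30/32 = 56.25 → 56.

Cast on 251 stitches; work 1246 rows; edging pick-up 56 stitches.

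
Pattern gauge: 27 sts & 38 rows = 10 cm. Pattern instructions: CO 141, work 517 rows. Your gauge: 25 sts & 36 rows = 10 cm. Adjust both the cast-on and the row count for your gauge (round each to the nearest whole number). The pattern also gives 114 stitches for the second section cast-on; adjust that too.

Stitches: 141 × 25/27 = 130.56 → 131.
Rows: 517 × 36/38 = 489.79 → 490.
second section cast-on: 114 × 25/27 = 105.56 → 106.

Cast on 131 stitches; work 490 rows; second section cast-on 106 stitches.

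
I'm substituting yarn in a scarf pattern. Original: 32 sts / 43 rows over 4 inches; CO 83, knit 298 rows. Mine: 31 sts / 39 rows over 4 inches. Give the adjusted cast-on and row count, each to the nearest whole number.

Cast on 80 stitches; work 270 rows.

Stitches: 83 × 31/32 = 80.41 → 80.
Rows: 298 × 39/43 = 270.28 → 270.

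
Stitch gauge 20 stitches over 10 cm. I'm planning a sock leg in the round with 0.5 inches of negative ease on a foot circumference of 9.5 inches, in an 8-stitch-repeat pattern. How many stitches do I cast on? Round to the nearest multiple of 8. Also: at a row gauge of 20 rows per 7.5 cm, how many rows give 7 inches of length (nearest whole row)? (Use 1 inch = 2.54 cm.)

Finished = 9.5 − 0.5 = 9 inches.
9 inches × 2.54 = 22.86 cm.
20/10 = 2 sts per cm; 22.86 × 2 = 45.72 sts.
Nearest multiple of 8 → 48.
7 inches = 17.78 cm; × 2.667 = 47.41 → 47 rows.

Cast on 48 stitches; work 47 rows.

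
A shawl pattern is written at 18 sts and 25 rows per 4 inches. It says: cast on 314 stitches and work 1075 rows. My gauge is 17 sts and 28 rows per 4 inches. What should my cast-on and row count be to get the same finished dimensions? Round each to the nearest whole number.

Cast on 297 stitches; work 1204 rows.

Stitches: 314 × 17/18 = 296.56 → 297.
Rows: 1075 × 28/25 = 1204.00 → 1204.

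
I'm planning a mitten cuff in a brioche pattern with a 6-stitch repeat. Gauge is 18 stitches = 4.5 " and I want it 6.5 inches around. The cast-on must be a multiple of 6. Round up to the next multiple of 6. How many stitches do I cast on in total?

Cast on 30 stitches.

18 / 4.5 = 4 sts per inch.
6.5 × 4 = 26.00 sts.
Next multiple of 6: 30.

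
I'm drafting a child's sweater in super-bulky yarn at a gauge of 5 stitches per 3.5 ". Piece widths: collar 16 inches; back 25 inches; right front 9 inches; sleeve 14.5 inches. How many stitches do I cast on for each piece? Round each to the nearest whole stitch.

Rate = 5/3.5 = 1.429 sts per in.
collar: 16 × 1.429 = 22.86 → 23.
back: 25 × 1.429 = 35.71 → 36.
right front: 9 × 1.429 = 12.86 → 13.
sleeve: 14.5 × 1.429 = 20.71 → 21.

collar 23; back 36; right front 13; sleeve 21.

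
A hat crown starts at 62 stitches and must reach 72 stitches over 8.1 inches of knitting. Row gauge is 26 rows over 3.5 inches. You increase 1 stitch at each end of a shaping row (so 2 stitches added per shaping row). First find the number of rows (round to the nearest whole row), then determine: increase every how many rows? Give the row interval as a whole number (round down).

Increase every 12th row.

Rows = 8.1 × 7.429 = 60.2 → 60 rows.
Stitches to add: 10 → 5 shaping rows (at 2 st each).
60 / 5 = 12.00 → every 12 rows.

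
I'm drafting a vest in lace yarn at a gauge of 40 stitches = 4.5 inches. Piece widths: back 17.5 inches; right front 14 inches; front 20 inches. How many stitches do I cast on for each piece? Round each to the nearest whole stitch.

Rate = 40/4.5 = 8.889 sts per in.
back: 17.5 × 8.889 = 155.56 → 156.
right front: 14 × 8.889 = 124.44 → 124.
front: 20 × 8.889 = 177.78 → 178.

back 156; right front 124; front 178.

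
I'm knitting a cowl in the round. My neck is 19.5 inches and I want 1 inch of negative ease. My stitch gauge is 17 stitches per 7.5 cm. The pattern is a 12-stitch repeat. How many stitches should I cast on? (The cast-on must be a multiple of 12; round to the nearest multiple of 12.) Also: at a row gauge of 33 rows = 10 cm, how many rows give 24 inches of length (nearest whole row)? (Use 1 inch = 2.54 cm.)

Cast on 108 stitches; work 201 rows.

Finished = 19.5 − 1 = 18.5 inches.
18.5 inches × 2.54 = 46.99 cm.
17/7.5 = 2.267 sts per cm; 46.99 × 2.267 = 106.51 sts.
Nearest multiple of 12 → 108.
24 inches = 60.96 cm; × 3.3 = 201.17 → 201 rows.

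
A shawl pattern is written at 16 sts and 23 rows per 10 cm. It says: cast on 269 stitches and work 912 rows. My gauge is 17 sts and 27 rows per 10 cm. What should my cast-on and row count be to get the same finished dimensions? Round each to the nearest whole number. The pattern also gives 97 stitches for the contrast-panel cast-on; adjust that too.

Cast on 286 stitches; work 1071 rows; contrast-panel cast-on 103 stitches.

Stitches: 269 × 17/16 = 285.81 → 286.
Rows: 912 × 27/23 = 1070.61 → 1071.
contrast-panel cast-on: 97 × 17/16 = 103.06 → 103.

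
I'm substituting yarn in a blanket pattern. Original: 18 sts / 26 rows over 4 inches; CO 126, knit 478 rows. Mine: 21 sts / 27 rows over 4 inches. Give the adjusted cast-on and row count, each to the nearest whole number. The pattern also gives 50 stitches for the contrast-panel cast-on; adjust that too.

Cast on 147 stitches; work 496 rows; contrast-panel cast-on 58 stitches.

Stitches: 126 × 21/18 = 147.00 → 147.
Rows: 478 × 27/26 = 496.38 → 496.
contrast-panel cast-on: 50 × 21/18 = 58.33 → 58.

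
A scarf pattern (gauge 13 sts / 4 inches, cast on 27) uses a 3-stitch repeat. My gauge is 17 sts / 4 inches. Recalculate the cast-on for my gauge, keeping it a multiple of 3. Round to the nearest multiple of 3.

27 × 17 / 13 = 35.31.
Nearest multiple of 3: 36.

Cast on 36 stitches.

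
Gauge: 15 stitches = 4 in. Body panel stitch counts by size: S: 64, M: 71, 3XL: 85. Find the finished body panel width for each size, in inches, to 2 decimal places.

15/4 = 3.75 sts per in.
S: 64 / 3.75 = 17.067 → 17.07 in.
M: 71 / 3.75 = 18.933 → 18.93 in.
3XL: 85 / 3.75 = 22.667 → 22.67 in.

S 17.07 inches; M 18.93 inches; 3XL 22.67 inches.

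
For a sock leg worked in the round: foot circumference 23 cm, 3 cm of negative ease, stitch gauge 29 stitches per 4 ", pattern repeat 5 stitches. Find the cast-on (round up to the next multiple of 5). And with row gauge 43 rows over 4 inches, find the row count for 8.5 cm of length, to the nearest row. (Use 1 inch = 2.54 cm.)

Finished = 23 − 3 = 20 cm.
20 cm × 1/2.54 = 7.87 inches.
29/4 = 7.25 sts per in; 7.87 × 7.25 = 57.09 sts.
Next multiple of 5 → 60.
8.5 cm = 3.35 inches; × 10.75 = 35.97 → 36 rows.

Cast on 60 stitches; work 36 rows.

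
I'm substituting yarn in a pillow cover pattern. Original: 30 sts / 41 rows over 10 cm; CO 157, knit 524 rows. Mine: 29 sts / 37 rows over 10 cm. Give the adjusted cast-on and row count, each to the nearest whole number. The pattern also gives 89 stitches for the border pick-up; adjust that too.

Stitches: 157 × 29/30 = 151.77 → 152.
Rows: 524 × 37/41 = 472.88 → 473.
border pick-up: 89 × 29/30 = 86.03 → 86.

Cast on 152 stitches; work 473 rows; border pick-up 86 stitches.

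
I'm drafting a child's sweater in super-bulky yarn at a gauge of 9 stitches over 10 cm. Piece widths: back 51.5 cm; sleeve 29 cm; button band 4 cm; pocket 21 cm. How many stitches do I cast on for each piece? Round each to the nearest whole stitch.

back 46; sleeve 26; button band 4; pocket 19.

Rate = 9/10 = 0.9 sts per cm.
back: 51.5 × 0.9 = 46.35 → 46.
sleeve: 29 × 0.9 = 26.10 → 26.
button band: 4 × 0.9 = 3.60 → 4.
pocket: 21 × 0.9 = 18.90 → 19.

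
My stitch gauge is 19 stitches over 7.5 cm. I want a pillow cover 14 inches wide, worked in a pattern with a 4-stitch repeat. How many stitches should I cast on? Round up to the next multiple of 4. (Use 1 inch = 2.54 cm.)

14 in = 14 × 2.54 = 35.56 cm.
19 / 7.5 = 2.533 sts/cm.
35.56 × 2.533 = 90.09 sts.
→ 92.

Cast on 92 stitches.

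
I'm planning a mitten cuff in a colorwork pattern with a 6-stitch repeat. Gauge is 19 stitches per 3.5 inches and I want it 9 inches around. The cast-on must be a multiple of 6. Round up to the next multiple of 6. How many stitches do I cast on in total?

54 stitches.

19 / 3.5 = 5.429 sts per inch.
9 × 5.429 = 48.86 sts.
Next multiple of 6: 54.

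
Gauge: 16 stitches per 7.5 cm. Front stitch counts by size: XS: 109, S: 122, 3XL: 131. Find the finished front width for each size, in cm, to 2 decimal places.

XS 51.09 cm; S 57.19 cm; 3XL 61.41 cm.

16/7.5 = 2.133 sts per cm.
XS: 109 / 2.133 = 51.094 → 51.09 cm.
S: 122 / 2.133 = 57.188 → 57.19 cm.
3XL: 131 / 2.133 = 61.406 → 61.41 cm.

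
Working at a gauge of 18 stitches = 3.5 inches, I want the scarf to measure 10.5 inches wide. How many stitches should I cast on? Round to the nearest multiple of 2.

CO 54 sts.

18 stitches / 3.5 in = 5.143 stitches per inch.
10.5 × 5.143 = 54.00 stitches.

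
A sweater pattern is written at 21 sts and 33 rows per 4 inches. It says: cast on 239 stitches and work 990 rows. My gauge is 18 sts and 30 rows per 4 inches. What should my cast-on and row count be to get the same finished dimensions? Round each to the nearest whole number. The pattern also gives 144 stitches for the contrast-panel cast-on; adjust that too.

Cast on 205 stitches; work 900 rows; contrast-panel cast-on 123 stitches.

Stitches: 239 × 18/21 = 204.86 → 205.
Rows: 990 × 30/33 = 900.00 → 900.
contrast-panel cast-on: 144 × 18/21 = 123.43 → 123.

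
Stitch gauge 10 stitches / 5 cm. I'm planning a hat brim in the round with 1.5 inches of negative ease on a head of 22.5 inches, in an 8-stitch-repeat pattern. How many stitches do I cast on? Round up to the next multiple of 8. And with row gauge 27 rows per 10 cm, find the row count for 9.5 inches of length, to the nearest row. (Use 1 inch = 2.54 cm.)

Finished = 22.5 − 1.5 = 21 inches.
21 inches × 2.54 = 53.34 cm.
10/5 = 2 sts per cm; 53.34 × 2 = 106.68 sts.
Next multiple of 8 → 112.
9.5 inches = 24.13 cm; × 2.7 = 65.15 → 65 rows.

Cast on 112 stitches; work 65 rows.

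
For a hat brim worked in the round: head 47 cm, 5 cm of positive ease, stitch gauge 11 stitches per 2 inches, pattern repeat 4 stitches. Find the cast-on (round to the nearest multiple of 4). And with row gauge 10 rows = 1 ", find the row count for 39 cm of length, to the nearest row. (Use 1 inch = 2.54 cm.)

Cast on 112 stitches; work 154 rows.

Finished = 47 + 5 = 52 cm.
52 cm × 1/2.54 = 20.47 inches.
11/2 = 5.5 sts per in; 20.47 × 5.5 = 112.60 sts.
Nearest multiple of 4 → 112.
39 cm = 15.35 inches; × 10 = 153.54 → 154 rows.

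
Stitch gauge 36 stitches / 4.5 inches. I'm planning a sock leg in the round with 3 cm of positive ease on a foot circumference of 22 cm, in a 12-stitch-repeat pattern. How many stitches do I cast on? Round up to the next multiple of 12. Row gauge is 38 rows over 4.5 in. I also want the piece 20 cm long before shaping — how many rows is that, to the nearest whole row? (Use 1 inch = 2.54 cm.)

Cast on 84 stitches; work 66 rows.

Finished = 22 + 3 = 25 cm.
25 cm × 1/2.54 = 9.84 inches.
36/4.5 = 8 sts per in; 9.84 × 8 = 78.74 sts.
Next multiple of 12 → 84.
20 cm = 7.87 inches; × 8.444 = 66.49 → 66 rows.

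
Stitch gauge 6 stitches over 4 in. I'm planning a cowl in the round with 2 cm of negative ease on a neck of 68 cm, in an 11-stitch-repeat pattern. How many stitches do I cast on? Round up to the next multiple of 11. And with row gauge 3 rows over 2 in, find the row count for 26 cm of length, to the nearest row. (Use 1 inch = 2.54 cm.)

Cast on 44 stitches; work 15 rows.

Finished = 68 − 2 = 66 cm.
66 cm × 1/2.54 = 25.98 inches.
6/4 = 1.5 sts per in; 25.98 × 1.5 = 38.98 sts.
Next multiple of 11 → 44.
26 cm = 10.24 inches; × 1.5 = 15.35 → 15 rows.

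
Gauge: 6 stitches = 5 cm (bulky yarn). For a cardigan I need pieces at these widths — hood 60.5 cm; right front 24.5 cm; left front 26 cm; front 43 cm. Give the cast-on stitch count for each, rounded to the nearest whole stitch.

Rate = 6/5 = 1.2 sts per cm.
hood: 60.5 × 1.2 = 72.60 → 73.
right front: 24.5 × 1.2 = 29.40 → 29.
left front: 26 × 1.2 = 31.20 → 31.
front: 43 × 1.2 = 51.60 → 52.

hood 73; right front 29; left front 31; front 52.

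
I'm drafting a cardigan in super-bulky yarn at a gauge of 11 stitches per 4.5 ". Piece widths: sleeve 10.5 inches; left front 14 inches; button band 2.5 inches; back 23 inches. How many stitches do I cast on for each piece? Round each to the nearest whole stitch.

Rate = 11/4.5 = 2.444 sts per in.
sleeve: 10.5 × 2.444 = 25.67 → 26.
left front: 14 × 2.444 = 34.22 → 34.
button band: 2.5 × 2.444 = 6.11 → 6.
back: 23 × 2.444 = 56.22 → 56.

sleeve 26; left front 34; button band 6; back 56.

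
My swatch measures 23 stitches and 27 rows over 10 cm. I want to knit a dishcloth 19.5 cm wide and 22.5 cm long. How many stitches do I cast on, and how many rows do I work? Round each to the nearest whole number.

Cast on 45 stitches and work 61 rows.

Stitch gauge = 23/10 = 2.3 sts/cm; 19.5 × 2.3 = 44.85 → 45 sts.
Row gauge = 27/10 = 2.7 rows/cm; 22.5 × 2.7 = 60.75 → 61 rows.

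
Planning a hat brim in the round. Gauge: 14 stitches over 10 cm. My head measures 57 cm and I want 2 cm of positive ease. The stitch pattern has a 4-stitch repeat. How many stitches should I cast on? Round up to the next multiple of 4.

84 stitches.

Finished = 57 + 2 = 59 cm.
14 / 10 = 1.4 sts/cm.
59 × 1.4 = 82.60 sts.
Next multiple of 4: 84.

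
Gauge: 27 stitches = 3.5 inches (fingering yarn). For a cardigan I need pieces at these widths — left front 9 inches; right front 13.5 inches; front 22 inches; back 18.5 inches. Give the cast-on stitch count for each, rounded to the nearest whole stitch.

left front 69; right front 104; front 170; back 143.

Rate = 27/3.5 = 7.714 sts per in.
left front: 9 × 7.714 = 69.43 → 69.
right front: 13.5 × 7.714 = 104.14 → 104.
front: 22 × 7.714 = 169.71 → 170.
back: 18.5 × 7.714 = 142.71 → 143.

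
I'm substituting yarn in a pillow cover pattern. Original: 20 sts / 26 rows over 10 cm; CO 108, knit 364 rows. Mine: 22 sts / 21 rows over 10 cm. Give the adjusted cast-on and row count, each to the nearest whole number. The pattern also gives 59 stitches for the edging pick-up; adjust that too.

Stitches: 108 × 22/20 = 118.80 → 119.
Rows: 364 × 21/26 = 294.00 → 294.
edging pick-up: 59 × 22/20 = 64.90 → 65.

Cast on 119 stitches; work 294 rows; edging pick-up 65 stitches.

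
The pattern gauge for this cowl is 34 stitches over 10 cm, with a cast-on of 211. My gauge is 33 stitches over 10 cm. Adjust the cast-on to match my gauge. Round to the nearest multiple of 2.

CO 204 sts.

Scale factor = 33 / 34 = 0.971.
211 × 33 / 34 = 204.79 sts.
→ 204 sts.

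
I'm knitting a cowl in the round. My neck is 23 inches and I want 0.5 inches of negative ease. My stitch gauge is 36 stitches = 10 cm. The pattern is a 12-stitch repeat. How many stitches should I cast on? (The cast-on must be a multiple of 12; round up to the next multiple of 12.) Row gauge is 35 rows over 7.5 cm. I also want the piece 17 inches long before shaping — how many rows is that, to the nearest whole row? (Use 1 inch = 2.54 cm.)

Finished = 23 − 0.5 = 22.5 inches.
22.5 inches × 2.54 = 57.15 cm.
36/10 = 3.6 sts per cm; 57.15 × 3.6 = 205.74 sts.
Next multiple of 12 → 216.
17 inches = 43.18 cm; × 4.667 = 201.51 → 202 rows.

Cast on 216 stitches; work 202 rows.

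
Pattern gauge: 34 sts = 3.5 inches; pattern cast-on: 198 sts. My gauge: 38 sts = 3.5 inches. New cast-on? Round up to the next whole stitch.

Scale factor = 38 / 34 = 1.118.
198 × 38 / 34 = 221.29 sts.
→ 222 sts.

222 stitches.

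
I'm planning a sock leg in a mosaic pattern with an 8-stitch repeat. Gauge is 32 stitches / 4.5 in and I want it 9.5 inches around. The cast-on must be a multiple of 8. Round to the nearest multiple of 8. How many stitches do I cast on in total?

32 / 4.5 = 7.111 sts per inch.
9.5 × 7.111 = 67.56 sts.
Nearest multiple of 8: 64.

Cast on 64 stitches.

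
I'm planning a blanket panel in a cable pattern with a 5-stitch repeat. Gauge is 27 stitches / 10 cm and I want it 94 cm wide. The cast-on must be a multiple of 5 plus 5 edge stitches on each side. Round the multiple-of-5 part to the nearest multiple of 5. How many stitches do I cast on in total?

Cast on 255 stitches.

27 / 10 = 2.7 sts per cm.
94 × 2.7 = 253.80 sts.
Less 10 edge sts → 243.80 for the repeat.
Nearest multiple of 5: 245.
Add back 10 edge sts → 255.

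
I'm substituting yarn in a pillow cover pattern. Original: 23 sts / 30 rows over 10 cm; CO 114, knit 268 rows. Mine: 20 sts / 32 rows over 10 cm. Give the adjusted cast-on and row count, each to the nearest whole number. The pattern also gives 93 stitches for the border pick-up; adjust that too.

Cast on 99 stitches; work 286 rows; border pick-up 81 stitches.

Stitches: 114 × 20/23 = 99.13 → 99.
Rows: 268 × 32/30 = 285.87 → 286.
border pick-up: 93 × 20/23 = 80.87 → 81.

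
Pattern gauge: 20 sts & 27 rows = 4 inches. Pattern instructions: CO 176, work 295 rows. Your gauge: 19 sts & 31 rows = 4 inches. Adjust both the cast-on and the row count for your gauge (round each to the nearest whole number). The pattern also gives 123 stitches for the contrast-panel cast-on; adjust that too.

Cast on 167 stitches; work 339 rows; contrast-panel cast-on 117 stitches.

Stitches: 176 × 19/20 = 167.20 → 167.
Rows: 295 × 31/27 = 338.70 → 339.
contrast-panel cast-on: 123 × 19/20 = 116.85 → 117.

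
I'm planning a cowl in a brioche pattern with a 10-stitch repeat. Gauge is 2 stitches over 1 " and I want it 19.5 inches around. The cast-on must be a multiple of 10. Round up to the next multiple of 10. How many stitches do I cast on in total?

2 / 1 = 2 sts per inch.
19.5 × 2 = 39.00 sts.
Next multiple of 10: 40.

CO 40 sts.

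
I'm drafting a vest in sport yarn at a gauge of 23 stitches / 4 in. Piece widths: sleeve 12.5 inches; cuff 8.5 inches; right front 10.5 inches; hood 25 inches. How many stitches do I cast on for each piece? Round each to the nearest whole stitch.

Rate = 23/4 = 5.75 sts per in.
sleeve: 12.5 × 5.75 = 71.88 → 72.
cuff: 8.5 × 5.75 = 48.88 → 49.
right front: 10.5 × 5.75 = 60.38 → 60.
hood: 25 × 5.75 = 143.75 → 144.

sleeve 72; cuff 49; right front 60; hood 144.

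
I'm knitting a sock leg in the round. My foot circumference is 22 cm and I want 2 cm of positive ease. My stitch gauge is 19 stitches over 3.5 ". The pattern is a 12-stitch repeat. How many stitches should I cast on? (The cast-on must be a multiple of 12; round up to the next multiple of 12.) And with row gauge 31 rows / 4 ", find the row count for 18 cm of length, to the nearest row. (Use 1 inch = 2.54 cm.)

Finished = 22 + 2 = 24 cm.
24 cm × 1/2.54 = 9.45 inches.
19/3.5 = 5.429 sts per in; 9.45 × 5.429 = 51.29 sts.
Next multiple of 12 → 60.
18 cm = 7.09 inches; × 7.75 = 54.92 → 55 rows.

Cast on 60 stitches; work 55 rows.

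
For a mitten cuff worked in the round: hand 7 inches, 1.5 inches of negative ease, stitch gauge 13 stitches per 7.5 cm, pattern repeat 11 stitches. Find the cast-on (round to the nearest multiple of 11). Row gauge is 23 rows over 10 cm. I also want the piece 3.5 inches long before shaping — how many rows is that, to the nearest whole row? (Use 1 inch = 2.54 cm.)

Finished = 7 − 1.5 = 5.5 inches.
5.5 inches × 2.54 = 13.97 cm.
13/7.5 = 1.733 sts per cm; 13.97 × 1.733 = 24.21 sts.
Nearest multiple of 11 → 22.
3.5 inches = 8.89 cm; × 2.3 = 20.45 → 20 rows.

Cast on 22 stitches; work 20 rows.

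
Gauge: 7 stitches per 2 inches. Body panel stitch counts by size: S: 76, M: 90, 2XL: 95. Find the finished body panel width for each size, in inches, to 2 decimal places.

S 21.71 inches; M 25.71 inches; 2XL 27.14 inches.

7/2 = 3.5 sts per in.
S: 76 / 3.5 = 21.714 → 21.71 in.
M: 90 / 3.5 = 25.714 → 25.71 in.
2XL: 95 / 3.5 = 27.143 → 27.14 in.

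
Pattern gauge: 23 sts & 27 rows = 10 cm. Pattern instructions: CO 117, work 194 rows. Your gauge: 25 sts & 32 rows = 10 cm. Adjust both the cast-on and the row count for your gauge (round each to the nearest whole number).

Cast on 127 stitches; work 230 rows.

Stitches: 117 × 25/23 = 127.17 → 127.
Rows: 194 × 32/27 = 229.93 → 230.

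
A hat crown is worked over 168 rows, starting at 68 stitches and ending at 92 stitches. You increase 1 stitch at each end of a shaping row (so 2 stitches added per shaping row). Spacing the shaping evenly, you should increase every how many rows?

Increase every 14th row.

Stitches to add: |92 − 68| = 24.
Shaping rows needed: 24 / 2 = 12.
168 rows / 12 = every 14 rows.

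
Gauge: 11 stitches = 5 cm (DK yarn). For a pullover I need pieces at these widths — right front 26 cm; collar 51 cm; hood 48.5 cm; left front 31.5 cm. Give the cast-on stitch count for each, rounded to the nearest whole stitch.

Rate = 11/5 = 2.2 sts per cm.
right front: 26 × 2.2 = 57.20 → 57.
collar: 51 × 2.2 = 112.20 → 112.
hood: 48.5 × 2.2 = 106.70 → 107.
left front: 31.5 × 2.2 = 69.30 → 69.

right front 57; collar 112; hood 107; left front 69.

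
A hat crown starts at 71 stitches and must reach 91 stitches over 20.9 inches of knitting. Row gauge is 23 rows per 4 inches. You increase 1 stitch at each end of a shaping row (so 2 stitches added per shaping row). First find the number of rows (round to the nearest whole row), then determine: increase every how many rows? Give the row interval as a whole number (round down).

Rows = 20.9 × 5.75 = 120.2 → 120 rows.
Stitches to add: 20 → 10 shaping rows (at 2 st each).
120 / 10 = 12.00 → every 12 rows.

Increase every 12th row.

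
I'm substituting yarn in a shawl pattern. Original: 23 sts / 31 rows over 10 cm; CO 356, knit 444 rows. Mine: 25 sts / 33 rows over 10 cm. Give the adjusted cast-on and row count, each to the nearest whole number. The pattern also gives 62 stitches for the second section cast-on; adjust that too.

Stitches: 356 × 25/23 = 386.96 → 387.
Rows: 444 × 33/31 = 472.65 → 473.
second section cast-on: 62 × 25/23 = 67.39 → 67.

Cast on 387 stitches; work 473 rows; second section cast-on 67 stitches.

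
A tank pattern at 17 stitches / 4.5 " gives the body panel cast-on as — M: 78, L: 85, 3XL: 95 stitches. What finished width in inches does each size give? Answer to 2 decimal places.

17/4.5 = 3.778 sts per in.
M: 78 / 3.778 = 20.647 → 20.65 in.
L: 85 / 3.778 = 22.500 → 22.50 in.
3XL: 95 / 3.778 = 25.147 → 25.15 in.

M 20.65 inches; L 22.50 inches; 3XL 25.15 inches.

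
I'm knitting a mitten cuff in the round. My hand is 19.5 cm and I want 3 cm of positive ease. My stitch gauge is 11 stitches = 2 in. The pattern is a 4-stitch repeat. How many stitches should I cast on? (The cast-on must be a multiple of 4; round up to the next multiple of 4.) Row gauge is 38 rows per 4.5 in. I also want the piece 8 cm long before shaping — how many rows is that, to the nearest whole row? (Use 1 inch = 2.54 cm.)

Finished = 19.5 + 3 = 22.5 cm.
22.5 cm × 1/2.54 = 8.86 inches.
11/2 = 5.5 sts per in; 8.86 × 5.5 = 48.72 sts.
Next multiple of 4 → 52.
8 cm = 3.15 inches; × 8.444 = 26.60 → 27 rows.

Cast on 52 stitches; work 27 rows.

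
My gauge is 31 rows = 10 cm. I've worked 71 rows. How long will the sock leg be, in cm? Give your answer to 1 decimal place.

31 rows / 10 cm = 3.1 rows per cm.
71 / 3.1 = 22.90 cm.

22.9 cm.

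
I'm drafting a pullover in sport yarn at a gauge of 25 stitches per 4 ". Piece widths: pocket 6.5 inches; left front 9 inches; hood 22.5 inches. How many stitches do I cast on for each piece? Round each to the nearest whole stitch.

pocket 41; left front 56; hood 141.

Rate = 25/4 = 6.25 sts per in.
pocket: 6.5 × 6.25 = 40.62 → 41.
left front: 9 × 6.25 = 56.25 → 56.
hood: 22.5 × 6.25 = 140.62 → 141.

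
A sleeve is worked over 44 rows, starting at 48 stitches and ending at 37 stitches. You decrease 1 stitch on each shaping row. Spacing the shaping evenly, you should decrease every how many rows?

Decrease every 4th row.

Stitches to remove: |37 − 48| = 11.
Shaping rows needed: 11 / 1 = 11.
44 rows / 11 = every 4 rows.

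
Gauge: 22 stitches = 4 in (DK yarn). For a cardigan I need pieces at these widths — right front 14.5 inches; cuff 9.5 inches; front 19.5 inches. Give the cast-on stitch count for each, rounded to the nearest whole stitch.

right front 80; cuff 52; front 107.

Rate = 22/4 = 5.5 sts per in.
right front: 14.5 × 5.5 = 79.75 → 80.
cuff: 9.5 × 5.5 = 52.25 → 52.
front: 19.5 × 5.5 = 107.25 → 107.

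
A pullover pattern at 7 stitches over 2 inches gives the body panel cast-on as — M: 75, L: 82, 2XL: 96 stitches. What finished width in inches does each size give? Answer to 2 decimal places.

7/2 = 3.5 sts per in.
M: 75 / 3.5 = 21.429 → 21.43 in.
L: 82 / 3.5 = 23.429 → 23.43 in.
2XL: 96 / 3.5 = 27.429 → 27.43 in.

M 21.43 inches; L 23.43 inches; 2XL 27.43 inches.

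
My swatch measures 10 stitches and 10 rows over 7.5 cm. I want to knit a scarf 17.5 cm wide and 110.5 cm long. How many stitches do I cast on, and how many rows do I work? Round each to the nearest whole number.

Stitch gauge = 10/7.5 = 1.333 sts/cm; 17.5 × 1.333 = 23.33 → 23 sts.
Row gauge = 10/7.5 = 1.333 rows/cm; 110.5 × 1.333 = 147.33 → 147 rows.

Cast on 23 stitches and work 147 rows.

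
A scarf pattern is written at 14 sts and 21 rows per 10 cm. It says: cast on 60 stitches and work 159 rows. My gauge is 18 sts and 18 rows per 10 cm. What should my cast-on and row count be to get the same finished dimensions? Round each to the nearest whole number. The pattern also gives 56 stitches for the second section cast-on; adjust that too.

Cast on 77 stitches; work 136 rows; second section cast-on 72 stitches.

Stitches: 60 × 18/14 = 77.14 → 77.
Rows: 159 × 18/21 = 136.29 → 136.
second section cast-on: 56 × 18/14 = 72.00 → 72.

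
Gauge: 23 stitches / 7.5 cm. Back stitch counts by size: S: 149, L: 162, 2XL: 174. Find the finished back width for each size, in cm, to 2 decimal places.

S 48.59 cm; L 52.83 cm; 2XL 56.74 cm.

23/7.5 = 3.067 sts per cm.
S: 149 / 3.067 = 48.587 → 48.59 cm.
L: 162 / 3.067 = 52.826 → 52.83 cm.
2XL: 174 / 3.067 = 56.739 → 56.74 cm.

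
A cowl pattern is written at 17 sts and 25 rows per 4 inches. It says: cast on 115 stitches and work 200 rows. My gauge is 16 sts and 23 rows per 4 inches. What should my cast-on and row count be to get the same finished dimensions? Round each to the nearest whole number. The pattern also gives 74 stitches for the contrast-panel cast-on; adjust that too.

Stitches: 115 × 16/17 = 108.24 → 108.
Rows: 200 × 23/25 = 184.00 → 184.
contrast-panel cast-on: 74 × 16/17 = 69.65 → 70.

Cast on 108 stitches; work 184 rows; contrast-panel cast-on 70 stitches.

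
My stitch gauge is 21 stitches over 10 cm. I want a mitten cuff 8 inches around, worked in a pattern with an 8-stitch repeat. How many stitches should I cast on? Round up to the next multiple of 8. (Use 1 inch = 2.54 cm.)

48 stitches.

8 in = 8 × 2.54 = 20.32 cm.
21 / 10 = 2.1 sts/cm.
20.32 × 2.1 = 42.67 sts.
→ 48.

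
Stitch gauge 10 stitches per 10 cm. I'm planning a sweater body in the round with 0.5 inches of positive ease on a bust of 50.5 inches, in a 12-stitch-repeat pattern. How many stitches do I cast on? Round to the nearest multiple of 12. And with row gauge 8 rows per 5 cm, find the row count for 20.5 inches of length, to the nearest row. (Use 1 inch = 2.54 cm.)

Finished = 50.5 + 0.5 = 51 inches.
51 inches × 2.54 = 129.54 cm.
10/10 = 1 sts per cm; 129.54 × 1 = 129.54 sts.
Nearest multiple of 12 → 132.
20.5 inches = 52.07 cm; × 1.6 = 83.31 → 83 rows.

Cast on 132 stitches; work 83 rows.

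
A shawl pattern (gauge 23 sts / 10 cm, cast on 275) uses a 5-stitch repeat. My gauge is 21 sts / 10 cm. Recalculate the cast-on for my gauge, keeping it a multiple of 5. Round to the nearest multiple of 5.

275 × 21 / 23 = 251.09.
Nearest multiple of 5: 250.

250 stitches.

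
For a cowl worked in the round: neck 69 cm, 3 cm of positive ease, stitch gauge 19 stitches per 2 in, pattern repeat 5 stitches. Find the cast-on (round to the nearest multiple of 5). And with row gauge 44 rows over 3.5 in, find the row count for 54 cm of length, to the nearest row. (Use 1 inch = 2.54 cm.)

Finished = 69 + 3 = 72 cm.
72 cm × 1/2.54 = 28.35 inches.
19/2 = 9.5 sts per in; 28.35 × 9.5 = 269.29 sts.
Nearest multiple of 5 → 270.
54 cm = 21.26 inches; × 12.571 = 267.27 → 267 rows.

Cast on 270 stitches; work 267 rows.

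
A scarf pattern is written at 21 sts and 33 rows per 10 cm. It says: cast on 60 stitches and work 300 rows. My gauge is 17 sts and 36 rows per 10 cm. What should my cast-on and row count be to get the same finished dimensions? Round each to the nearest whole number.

Stitches: 60 × 17/21 = 48.57 → 49.
Rows: 300 × 36/33 = 327.27 → 327.

Cast on 49 stitches; work 327 rows.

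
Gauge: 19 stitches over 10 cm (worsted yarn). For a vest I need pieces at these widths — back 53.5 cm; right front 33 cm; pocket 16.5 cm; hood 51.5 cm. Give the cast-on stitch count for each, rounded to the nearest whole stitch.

back 102; right front 63; pocket 31; hood 98.

Rate = 19/10 = 1.9 sts per cm.
back: 53.5 × 1.9 = 101.65 → 102.
right front: 33 × 1.9 = 62.70 → 63.
pocket: 16.5 × 1.9 = 31.35 → 31.
hood: 51.5 × 1.9 = 97.85 → 98.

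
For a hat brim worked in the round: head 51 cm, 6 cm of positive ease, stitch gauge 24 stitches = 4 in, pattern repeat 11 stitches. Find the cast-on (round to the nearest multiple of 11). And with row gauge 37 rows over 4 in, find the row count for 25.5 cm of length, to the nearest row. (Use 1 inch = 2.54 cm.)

Cast on 132 stitches; work 93 rows.

Finished = 51 + 6 = 57 cm.
57 cm × 1/2.54 = 22.44 inches.
24/4 = 6 sts per in; 22.44 × 6 = 134.65 sts.
Nearest multiple of 11 → 132.
25.5 cm = 10.04 inches; × 9.25 = 92.86 → 93 rows.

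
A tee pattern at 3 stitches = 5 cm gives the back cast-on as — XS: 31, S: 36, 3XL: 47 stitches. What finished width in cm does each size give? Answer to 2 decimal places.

XS 51.67 cm; S 60.00 cm; 3XL 78.33 cm.

3/5 = 0.6 sts per cm.
XS: 31 / 0.6 = 51.667 → 51.67 cm.
S: 36 / 0.6 = 60.000 → 60.00 cm.
3XL: 47 / 0.6 = 78.333 → 78.33 cm.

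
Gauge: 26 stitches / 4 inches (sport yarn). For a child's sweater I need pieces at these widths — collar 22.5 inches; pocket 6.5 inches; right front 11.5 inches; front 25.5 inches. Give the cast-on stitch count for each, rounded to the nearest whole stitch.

collar 146; pocket 42; right front 75; front 166.

Rate = 26/4 = 6.5 sts per in.
collar: 22.5 × 6.5 = 146.25 → 146.
pocket: 6.5 × 6.5 = 42.25 → 42.
right front: 11.5 × 6.5 = 74.75 → 75.
front: 25.5 × 6.5 = 165.75 → 166.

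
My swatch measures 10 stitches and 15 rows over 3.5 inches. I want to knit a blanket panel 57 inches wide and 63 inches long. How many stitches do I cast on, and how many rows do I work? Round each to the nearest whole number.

Cast on 163 stitches and work 270 rows.

Stitch gauge = 10/3.5 = 2.857 sts/in; 57 × 2.857 = 162.86 → 163 sts.
Row gauge = 15/3.5 = 4.286 rows/in; 63 × 4.286 = 270.00 → 270 rows.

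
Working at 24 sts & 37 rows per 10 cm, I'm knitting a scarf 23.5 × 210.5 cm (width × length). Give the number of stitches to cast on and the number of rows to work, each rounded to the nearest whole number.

Cast on 56 stitches and work 779 rows.

Stitch gauge = 24/10 = 2.4 sts/cm; 23.5 × 2.4 = 56.40 → 56 sts.
Row gauge = 37/10 = 3.7 rows/cm; 210.5 × 3.7 = 778.85 → 779 rows.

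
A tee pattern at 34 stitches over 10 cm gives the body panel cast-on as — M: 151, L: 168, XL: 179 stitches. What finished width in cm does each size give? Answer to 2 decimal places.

34/10 = 3.4 sts per cm.
M: 151 / 3.4 = 44.412 → 44.41 cm.
L: 168 / 3.4 = 49.412 → 49.41 cm.
XL: 179 / 3.4 = 52.647 → 52.65 cm.

M 44.41 cm; L 49.41 cm; XL 52.65 cm.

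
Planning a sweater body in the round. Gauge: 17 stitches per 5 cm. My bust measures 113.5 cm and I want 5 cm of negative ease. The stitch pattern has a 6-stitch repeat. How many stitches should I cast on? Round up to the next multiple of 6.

CO 372 sts.

Finished = 113.5 − 5 = 108.5 cm.
17 / 5 = 3.4 sts/cm.
108.5 × 3.4 = 368.90 sts.
Next multiple of 6: 372.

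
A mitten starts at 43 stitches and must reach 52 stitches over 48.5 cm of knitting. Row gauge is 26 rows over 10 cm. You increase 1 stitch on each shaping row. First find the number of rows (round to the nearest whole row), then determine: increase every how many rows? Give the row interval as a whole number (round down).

Rows = 48.5 × 2.6 = 126.1 → 126 rows.
Stitches to add: 9 → 9 shaping rows (at 1 st each).
126 / 9 = 14.00 → every 14 rows.

Increase every 14th row.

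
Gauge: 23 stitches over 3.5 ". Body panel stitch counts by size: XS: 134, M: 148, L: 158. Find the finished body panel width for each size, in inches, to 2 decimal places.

XS 20.39 inches; M 22.52 inches; L 24.04 inches.

23/3.5 = 6.571 sts per in.
XS: 134 / 6.571 = 20.391 → 20.39 in.
M: 148 / 6.571 = 22.522 → 22.52 in.
L: 158 / 6.571 = 24.043 → 24.04 in.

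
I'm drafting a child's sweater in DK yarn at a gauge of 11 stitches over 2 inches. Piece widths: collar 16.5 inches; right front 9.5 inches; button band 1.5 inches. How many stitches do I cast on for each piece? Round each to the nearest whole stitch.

Rate = 11/2 = 5.5 sts per in.
collar: 16.5 × 5.5 = 90.75 → 91.
right front: 9.5 × 5.5 = 52.25 → 52.
button band: 1.5 × 5.5 = 8.25 → 8.

collar 91; right front 52; button band 8.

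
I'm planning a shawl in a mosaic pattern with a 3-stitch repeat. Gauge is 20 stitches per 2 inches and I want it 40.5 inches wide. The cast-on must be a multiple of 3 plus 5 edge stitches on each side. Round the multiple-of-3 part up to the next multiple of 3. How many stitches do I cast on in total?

CO 406 sts.

20 / 2 = 10 sts per inch.
40.5 × 10 = 405.00 sts.
Less 10 edge sts → 395.00 for the repeat.
Next multiple of 3: 396.
Add back 10 edge sts → 406.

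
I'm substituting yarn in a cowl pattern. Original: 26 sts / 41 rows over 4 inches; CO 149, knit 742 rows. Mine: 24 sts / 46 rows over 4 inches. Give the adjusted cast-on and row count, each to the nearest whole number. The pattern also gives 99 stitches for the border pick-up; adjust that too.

Cast on 138 stitches; work 832 rows; border pick-up 91 stitches.

Stitches: 149 × 24/26 = 137.54 → 138.
Rows: 742 × 46/41 = 832.49 → 832.
border pick-up: 99 × 24/26 = 91.38 → 91.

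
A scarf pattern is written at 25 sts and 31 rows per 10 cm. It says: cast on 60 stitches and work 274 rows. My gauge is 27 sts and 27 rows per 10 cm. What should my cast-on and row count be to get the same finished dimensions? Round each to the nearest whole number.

Cast on 65 stitches; work 239 rows.

Stitches: 60 × 27/25 = 64.80 → 65.
Rows: 274 × 27/31 = 238.65 → 239.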